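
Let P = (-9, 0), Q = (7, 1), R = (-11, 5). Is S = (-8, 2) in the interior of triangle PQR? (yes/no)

yes

Barycentric coordinates of S: (21/41, 9/82, 31/82).
The three coordinates are positive, positive, positive; a point is interior exactly when all three are positive.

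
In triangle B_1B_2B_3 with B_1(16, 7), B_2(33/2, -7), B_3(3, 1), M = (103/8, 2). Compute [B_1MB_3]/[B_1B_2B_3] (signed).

1/4

[B_1B_2B_3] = ½·(16·(-7−1) + (33/2)·(1−7) + 3·(7−(-7))) = ½·(-128 − 99 + 42) = -185/2.
[B_1MB_3] = ½·(16·(2−1) + (103/8)·(1−7) + 3·(7−2)) = ½·(16 − 309/4 + 15) = -185/8, so the ratio is (-185/8)/(-185/2) = 1/4.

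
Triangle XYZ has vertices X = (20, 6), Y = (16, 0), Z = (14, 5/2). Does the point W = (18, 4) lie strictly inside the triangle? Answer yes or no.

yes

Barycentric coordinates of W: (13/22, 5/22, 2/11).
The three coordinates are positive, positive, positive; a point is interior exactly when all three are positive.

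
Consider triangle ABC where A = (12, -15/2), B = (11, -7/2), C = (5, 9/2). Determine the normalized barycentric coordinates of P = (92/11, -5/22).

(1/11, 5/11, 5/11)

Signed area of the reference triangle: [ABC] = ½·(12·(-7/2−(9/2)) + 11·(9/2−(-15/2)) + 5·(-15/2−(-7/2))) = ½·(-96 + 132 − 20) = 8.
[PBC] = ½·((92/11)·(-7/2−(9/2)) + 11·(9/2−(-5/22)) + 5·(-5/22−(-7/2))) = ½·(-736/11 + 52 + 180/11) = 8/11, so the A-coordinate is (8/11)/8 = 1/11.
[APC] = ½·(12·(-5/22−(9/2)) + (92/11)·(9/2−(-15/2)) + 5·(-15/2−(-5/22))) = ½·(-624/11 + 1104/11 − 400/11) = 40/11, so the B-coordinate is 5/11.
[ABP] = ½·(12·(-7/2−(-5/22)) + 11·(-5/22−(-15/2)) + (92/11)·(-15/2−(-7/2))) = ½·(-432/11 + 80 − 368/11) = 40/11, so the C-coordinate is 5/11.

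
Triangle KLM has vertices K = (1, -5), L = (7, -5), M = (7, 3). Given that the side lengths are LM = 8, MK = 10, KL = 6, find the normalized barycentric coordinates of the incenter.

(1/3, 5/12, 1/4)

The incenter has barycentric coordinates proportional to the opposite side lengths: (8 : 10 : 6).
Normalizing by 8+10+6 = 24 gives (1/3, 5/12, 1/4).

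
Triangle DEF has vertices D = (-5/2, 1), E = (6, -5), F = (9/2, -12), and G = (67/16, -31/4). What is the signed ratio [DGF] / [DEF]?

[DEF] = ½·((-5/2)·(-5−(-12)) + 6·(-12−1) + (9/2)·(1−(-5))) = ½·(-35/2 − 78 + 27) = -137/4.
[DGF] = ½·((-5/2)·(-31/4−(-12)) + (67/16)·(-12−1) + (9/2)·(1−(-31/4))) = ½·(-85/8 − 871/16 + 315/8) = -411/32, so the ratio is (-411/32)/(-137/4) = 3/8.

3/8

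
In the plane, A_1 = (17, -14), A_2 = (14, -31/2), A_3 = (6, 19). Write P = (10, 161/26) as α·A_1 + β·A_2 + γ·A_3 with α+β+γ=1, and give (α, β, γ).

Signed area of the reference triangle: [A_1A_2A_3] = ½·(17·(-31/2−19) + 14·(19−(-14)) + 6·(-14−(-31/2))) = ½·(-1173/2 + 462 + 9) = -231/4.
[PA_2A_3] = ½·(10·(-31/2−19) + 14·(19−(161/26)) + 6·(161/26−(-31/2))) = ½·(-345 + 2331/13 + 1692/13) = -231/13, so the A_1-coordinate is (-231/13)/(-231/4) = 4/13.
[A_1PA_3] = ½·(17·(161/26−19) + 10·(19−(-14)) + 6·(-14−(161/26))) = ½·(-5661/26 + 330 − 1575/13) = -231/52, so the A_2-coordinate is 1/13.
[A_1A_2P] = ½·(17·(-31/2−(161/26)) + 14·(161/26−(-14)) + 10·(-14−(-31/2))) = ½·(-4794/13 + 3675/13 + 15) = -462/13, so the A_3-coordinate is 8/13.
Check: 4/13 + 1/13 + 8/13 = 1.

(4/13, 1/13, 8/13)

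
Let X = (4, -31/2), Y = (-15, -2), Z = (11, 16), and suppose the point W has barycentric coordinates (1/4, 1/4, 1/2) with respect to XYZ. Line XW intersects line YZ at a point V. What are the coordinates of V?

Line XW meets YZ where the X-coordinate vanishes; zeroing W's X-weight and renormalizing leaves Y, Z-weights 1/4 : 1/2 → (1/3, 2/3).
So V = (1/3)·Y + (2/3)·Z = (7/3, 10).

(7/3, 10)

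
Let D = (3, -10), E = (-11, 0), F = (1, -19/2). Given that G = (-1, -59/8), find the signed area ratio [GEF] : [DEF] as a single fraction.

[DEF] = ½·(3·(0−(-19/2)) + (-11)·(-19/2−(-10)) + 1·(-10−0)) = ½·(57/2 − 11/2 − 10) = 13/2.
[GEF] = ½·((-1)·(0−(-19/2)) + (-11)·(-19/2−(-59/8)) + 1·(-59/8−0)) = ½·(-19/2 + 187/8 − 59/8) = 13/4, so the ratio is (13/4)/(13/2) = 1/2.

1/2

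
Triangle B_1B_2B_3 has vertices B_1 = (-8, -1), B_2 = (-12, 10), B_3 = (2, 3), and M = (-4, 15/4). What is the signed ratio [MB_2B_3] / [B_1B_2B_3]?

1/4

[B_1B_2B_3] = ½·((-8)·(10−3) + (-12)·(3−(-1)) + 2·(-1−10)) = ½·(-56 − 48 − 22) = -63.
[MB_2B_3] = ½·((-4)·(10−3) + (-12)·(3−(15/4)) + 2·(15/4−10)) = ½·(-28 + 9 − 25/2) = -63/4, so the ratio is (-63/4)/(-63) = 1/4.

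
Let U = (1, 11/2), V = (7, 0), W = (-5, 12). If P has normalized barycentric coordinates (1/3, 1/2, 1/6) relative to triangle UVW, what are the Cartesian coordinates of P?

P = (1/3)·U + (1/2)·V + (1/6)·W.
x-coordinate: (1/3)·1 + (1/2)·7 + (1/6)·(-5) = 3.
y-coordinate: (1/3)·(11/2) + (1/2)·0 + (1/6)·12 = 23/6.

(3, 23/6)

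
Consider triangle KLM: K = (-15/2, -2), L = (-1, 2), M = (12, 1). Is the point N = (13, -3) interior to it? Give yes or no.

Barycentric coordinates of N: (34/39, -18/13, 59/39).
The three coordinates are positive, negative, positive; a point is interior exactly when all three are positive.

no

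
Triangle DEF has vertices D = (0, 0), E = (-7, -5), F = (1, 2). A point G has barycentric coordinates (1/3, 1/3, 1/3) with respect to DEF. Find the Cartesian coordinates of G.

G = (1/3)·D + (1/3)·E + (1/3)·F.
x-coordinate: (1/3)·0 + (1/3)·(-7) + (1/3)·1 = -2.
y-coordinate: (1/3)·0 + (1/3)·(-5) + (1/3)·2 = -1.

(-2, -1)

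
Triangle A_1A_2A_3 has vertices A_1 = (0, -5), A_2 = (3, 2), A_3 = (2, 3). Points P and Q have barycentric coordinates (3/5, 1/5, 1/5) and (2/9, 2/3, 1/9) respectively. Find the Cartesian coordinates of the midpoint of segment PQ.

Barycentric coordinates of the midpoint are the average: (37/90, 13/30, 7/45).
Converting: (37/90)·A_1 + (13/30)·A_2 + (7/45)·A_3 = (29/18, -13/18).

(29/18, -13/18)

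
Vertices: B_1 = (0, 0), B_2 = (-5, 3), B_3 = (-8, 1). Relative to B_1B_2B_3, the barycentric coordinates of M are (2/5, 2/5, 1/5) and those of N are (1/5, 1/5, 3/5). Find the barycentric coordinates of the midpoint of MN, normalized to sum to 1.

Since both coordinate triples sum to 1, the midpoint's barycentrics are the componentwise average.
(2/5+1/5)/2 = 3/10; similarly 3/10 and 2/5.

(3/10, 3/10, 2/5)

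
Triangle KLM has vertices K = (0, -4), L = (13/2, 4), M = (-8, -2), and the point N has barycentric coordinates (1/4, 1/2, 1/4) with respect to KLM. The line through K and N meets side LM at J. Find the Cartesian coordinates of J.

(5/3, 2)

Line KN meets LM where the K-coordinate vanishes; zeroing N's K-weight and renormalizing leaves L, M-weights 1/2 : 1/4 → (2/3, 1/3).
So J = (2/3)·L + (1/3)·M = (5/3, 2).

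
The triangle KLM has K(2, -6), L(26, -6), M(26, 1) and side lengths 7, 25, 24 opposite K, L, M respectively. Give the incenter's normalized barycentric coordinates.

(1/8, 25/56, 3/7)

The incenter has barycentric coordinates proportional to the opposite side lengths: (7 : 25 : 24).
Normalizing by 7+25+24 = 56 gives (1/8, 25/56, 3/7).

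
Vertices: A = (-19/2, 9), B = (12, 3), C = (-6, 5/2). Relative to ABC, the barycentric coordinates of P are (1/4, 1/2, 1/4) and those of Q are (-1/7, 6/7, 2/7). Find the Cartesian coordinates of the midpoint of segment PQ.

(675/112, 51/16)

Barycentric coordinates of the midpoint are the average: (3/56, 19/28, 15/56).
Converting: (3/56)·A + (19/28)·B + (15/56)·C = (675/112, 51/16).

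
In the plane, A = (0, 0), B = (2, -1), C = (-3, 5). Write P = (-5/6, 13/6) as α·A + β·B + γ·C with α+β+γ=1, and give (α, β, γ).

Signed area of the reference triangle: [ABC] = ½·(0·(-1−5) + 2·(5−0) + (-3)·(0−(-1))) = ½·(0 + 10 − 3) = 7/2.
[PBC] = ½·((-5/6)·(-1−5) + 2·(5−(13/6)) + (-3)·(13/6−(-1))) = ½·(5 + 17/3 − 19/2) = 7/12, so the A-coordinate is (7/12)/(7/2) = 1/6.
[APC] = ½·(0·(13/6−5) + (-5/6)·(5−0) + (-3)·(0−(13/6))) = ½·(0 − 25/6 + 13/2) = 7/6, so the B-coordinate is 1/3.
[ABP] = ½·(0·(-1−(13/6)) + 2·(13/6−0) + (-5/6)·(0−(-1))) = ½·(0 + 13/3 − 5/6) = 7/4, so the C-coordinate is 1/2.

(1/6, 1/3, 1/2)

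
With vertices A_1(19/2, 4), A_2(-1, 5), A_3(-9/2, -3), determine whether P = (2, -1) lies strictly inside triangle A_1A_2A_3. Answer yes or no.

Barycentric coordinates of P: (18/35, -1/5, 24/35).
The three coordinates are positive, negative, positive; a point is interior exactly when all three are positive.

no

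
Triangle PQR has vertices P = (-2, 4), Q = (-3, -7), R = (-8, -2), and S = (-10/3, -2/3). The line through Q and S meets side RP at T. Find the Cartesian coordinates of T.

(-7/2, 5/2)

Barycentric coordinates of S with respect to PQR: (1/2, 1/3, 1/6).
On side RP the Q-coordinate is zero; dropping S's Q-weight 1/3 and renormalizing the remaining 1/6 : 1/2 gives weights 1/4, 3/4 on R, P.
T = (1/4)·(-8, -2) + (3/4)·(-2, 4) = (-7/2, 5/2).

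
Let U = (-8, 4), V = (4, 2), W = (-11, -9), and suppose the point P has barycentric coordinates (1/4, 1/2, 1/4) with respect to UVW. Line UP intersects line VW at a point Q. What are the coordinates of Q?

(-1, -5/3)

Line UP meets VW where the U-coordinate vanishes; zeroing P's U-weight and renormalizing leaves V, W-weights 1/2 : 1/4 → (2/3, 1/3).
So Q = (2/3)·V + (1/3)·W = (-1, -5/3).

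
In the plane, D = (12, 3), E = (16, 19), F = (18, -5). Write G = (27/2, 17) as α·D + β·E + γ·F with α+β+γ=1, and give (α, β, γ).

(1/2, 3/4, -1/4)

Signed area of the reference triangle: [DEF] = ½·(12·(19−(-5)) + 16·(-5−3) + 18·(3−19)) = ½·(288 − 128 − 288) = -64.
[GEF] = ½·((27/2)·(19−(-5)) + 16·(-5−17) + 18·(17−19)) = ½·(324 − 352 − 36) = -32, so the D-coordinate is (-32)/(-64) = 1/2.
[DGF] = ½·(12·(17−(-5)) + (27/2)·(-5−3) + 18·(3−17)) = ½·(264 − 108 − 252) = -48, so the E-coordinate is 3/4.
[DEG] = ½·(12·(19−17) + 16·(17−3) + (27/2)·(3−19)) = ½·(24 + 224 − 216) = 16, so the F-coordinate is -1/4.
Check: 1/2 + 3/4 − 1/4 = 1.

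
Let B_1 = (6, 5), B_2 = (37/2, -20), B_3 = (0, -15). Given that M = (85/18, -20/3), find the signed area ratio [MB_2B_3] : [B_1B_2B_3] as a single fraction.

[B_1B_2B_3] = ½·(6·(-20−(-15)) + (37/2)·(-15−5) + 0·(5−(-20))) = ½·(-30 − 370 + 0) = -200.
[MB_2B_3] = ½·((85/18)·(-20−(-15)) + (37/2)·(-15−(-20/3)) + 0·(-20/3−(-20))) = ½·(-425/18 − 925/6 + 0) = -800/9, so the ratio is (-800/9)/(-200) = 4/9.

4/9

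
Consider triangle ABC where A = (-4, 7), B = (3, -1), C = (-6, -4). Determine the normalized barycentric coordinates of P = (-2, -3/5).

Signed area of the reference triangle: [ABC] = ½·((-4)·(-1−(-4)) + 3·(-4−7) + (-6)·(7−(-1))) = ½·(-12 − 33 − 48) = -93/2.
[PBC] = ½·((-2)·(-1−(-4)) + 3·(-4−(-3/5)) + (-6)·(-3/5−(-1))) = ½·(-6 − 51/5 − 12/5) = -93/10, so the A-coordinate is (-93/10)/(-93/2) = 1/5.
[APC] = ½·((-4)·(-3/5−(-4)) + (-2)·(-4−7) + (-6)·(7−(-3/5))) = ½·(-68/5 + 22 − 228/5) = -93/5, so the B-coordinate is 2/5.
[ABP] = ½·((-4)·(-1−(-3/5)) + 3·(-3/5−7) + (-2)·(7−(-1))) = ½·(8/5 − 114/5 − 16) = -93/5, so the C-coordinate is 2/5.
Check: 1/5 + 2/5 + 2/5 = 1.

(1/5, 2/5, 2/5)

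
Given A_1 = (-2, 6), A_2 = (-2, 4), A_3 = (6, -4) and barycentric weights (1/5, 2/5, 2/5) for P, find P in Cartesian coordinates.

(6/5, 6/5)

P = (1/5)·A_1 + (2/5)·A_2 + (2/5)·A_3.
x-coordinate: (1/5)·(-2) + (2/5)·(-2) + (2/5)·6 = 6/5.
y-coordinate: (1/5)·6 + (2/5)·4 + (2/5)·(-4) = 6/5.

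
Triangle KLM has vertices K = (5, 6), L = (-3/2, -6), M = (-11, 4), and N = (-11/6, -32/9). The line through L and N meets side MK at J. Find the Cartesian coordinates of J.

(-3, 5)

Barycentric coordinates of N with respect to KLM: (1/9, 7/9, 1/9).
On side MK the L-coordinate is zero; dropping N's L-weight 7/9 and renormalizing the remaining 1/9 : 1/9 gives weights 1/2, 1/2 on M, K.
J = (1/2)·(-11, 4) + (1/2)·(5, 6) = (-3, 5).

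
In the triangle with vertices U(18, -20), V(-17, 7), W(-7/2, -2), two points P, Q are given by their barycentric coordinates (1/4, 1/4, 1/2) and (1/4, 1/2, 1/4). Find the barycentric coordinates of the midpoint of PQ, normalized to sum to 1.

Since both coordinate triples sum to 1, the midpoint's barycentrics are the componentwise average.
(1/4+1/4)/2 = 1/4; similarly 3/8 and 3/8.

(1/4, 3/8, 3/8)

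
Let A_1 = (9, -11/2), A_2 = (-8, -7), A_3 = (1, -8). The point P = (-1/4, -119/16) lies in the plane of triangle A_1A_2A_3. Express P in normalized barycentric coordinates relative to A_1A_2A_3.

(1/8, 1/4, 5/8)

Signed area of the reference triangle: [A_1A_2A_3] = ½·(9·(-7−(-8)) + (-8)·(-8−(-11/2)) + 1·(-11/2−(-7))) = ½·(9 + 20 + 3/2) = 61/4.
[PA_2A_3] = ½·((-1/4)·(-7−(-8)) + (-8)·(-8−(-119/16)) + 1·(-119/16−(-7))) = ½·(-1/4 + 9/2 − 7/16) = 61/32, so the A_1-coordinate is (61/32)/(61/4) = 1/8.
[A_1PA_3] = ½·(9·(-119/16−(-8)) + (-1/4)·(-8−(-11/2)) + 1·(-11/2−(-119/16))) = ½·(81/16 + 5/8 + 31/16) = 61/16, so the A_2-coordinate is 1/4.
[A_1A_2P] = ½·(9·(-7−(-119/16)) + (-8)·(-119/16−(-11/2)) + (-1/4)·(-11/2−(-7))) = ½·(63/16 + 31/2 − 3/8) = 305/32, so the A_3-coordinate is 5/8.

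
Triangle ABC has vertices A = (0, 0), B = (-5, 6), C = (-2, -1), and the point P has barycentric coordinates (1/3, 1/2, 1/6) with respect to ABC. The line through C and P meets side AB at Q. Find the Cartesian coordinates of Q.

(-3, 18/5)

Line CP meets AB where the C-coordinate vanishes; zeroing P's C-weight and renormalizing leaves A, B-weights 1/3 : 1/2 → (2/5, 3/5).
So Q = (2/5)·A + (3/5)·B = (-3, 18/5).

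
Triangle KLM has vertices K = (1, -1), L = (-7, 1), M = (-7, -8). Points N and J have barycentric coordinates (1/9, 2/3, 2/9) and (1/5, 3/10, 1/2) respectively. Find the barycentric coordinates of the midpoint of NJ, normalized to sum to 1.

(7/45, 29/60, 13/36)

Since both coordinate triples sum to 1, the midpoint's barycentrics are the componentwise average.
(1/9+1/5)/2 = 7/45; similarly 29/60 and 13/36.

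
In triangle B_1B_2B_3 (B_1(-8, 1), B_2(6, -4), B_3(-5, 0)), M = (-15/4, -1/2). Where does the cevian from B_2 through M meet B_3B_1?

Barycentric coordinates of M with respect to B_1B_2B_3: (1/2, 1/4, 1/4).
On side B_3B_1 the B_2-coordinate is zero; dropping M's B_2-weight 1/4 and renormalizing the remaining 1/4 : 1/2 gives weights 1/3, 2/3 on B_3, B_1.
N = (1/3)·(-5, 0) + (2/3)·(-8, 1) = (-7, 2/3).

(-7, 2/3)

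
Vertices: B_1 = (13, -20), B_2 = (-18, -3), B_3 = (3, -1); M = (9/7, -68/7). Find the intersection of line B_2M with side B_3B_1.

Barycentric coordinates of M with respect to B_1B_2B_3: (3/7, 2/7, 2/7).
On side B_3B_1 the B_2-coordinate is zero; dropping M's B_2-weight 2/7 and renormalizing the remaining 2/7 : 3/7 gives weights 2/5, 3/5 on B_3, B_1.
N = (2/5)·(3, -1) + (3/5)·(13, -20) = (9, -62/5).

(9, -62/5)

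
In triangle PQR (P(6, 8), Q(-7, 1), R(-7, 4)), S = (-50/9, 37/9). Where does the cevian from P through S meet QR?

Barycentric coordinates of S with respect to PQR: (1/9, 1/9, 7/9).
On side QR the P-coordinate is zero; dropping S's P-weight 1/9 and renormalizing the remaining 1/9 : 7/9 gives weights 1/8, 7/8 on Q, R.
T = (1/8)·(-7, 1) + (7/8)·(-7, 4) = (-7, 29/8).

(-7, 29/8)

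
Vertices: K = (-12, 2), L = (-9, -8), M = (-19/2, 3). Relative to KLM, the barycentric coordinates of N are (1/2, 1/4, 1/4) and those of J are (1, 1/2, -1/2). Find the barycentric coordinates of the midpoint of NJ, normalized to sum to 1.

(3/4, 3/8, -1/8)

Since both coordinate triples sum to 1, the midpoint's barycentrics are the componentwise average.
(1/2+1)/2 = 3/4; similarly 3/8 and -1/8.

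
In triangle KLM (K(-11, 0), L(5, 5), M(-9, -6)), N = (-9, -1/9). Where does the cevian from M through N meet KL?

Barycentric coordinates of N with respect to KLM: (7/9, 1/9, 1/9).
On side KL the M-coordinate is zero; dropping N's M-weight 1/9 and renormalizing the remaining 7/9 : 1/9 gives weights 7/8, 1/8 on K, L.
J = (7/8)·(-11, 0) + (1/8)·(5, 5) = (-9, 5/8).

(-9, 5/8)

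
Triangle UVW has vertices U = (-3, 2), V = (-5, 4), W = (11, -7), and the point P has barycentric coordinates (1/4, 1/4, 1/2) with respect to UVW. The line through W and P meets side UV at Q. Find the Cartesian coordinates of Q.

Line WP meets UV where the W-coordinate vanishes; zeroing P's W-weight and renormalizing leaves U, V-weights 1/4 : 1/4 → (1/2, 1/2).
So Q = (1/2)·U + (1/2)·V = (-4, 3).

(-4, 3)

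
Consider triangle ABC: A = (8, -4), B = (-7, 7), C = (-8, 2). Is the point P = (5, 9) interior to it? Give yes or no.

Barycentric coordinates of P: (29/43, 95/43, -81/43).
The three coordinates are positive, positive, negative; a point is interior exactly when all three are positive.

no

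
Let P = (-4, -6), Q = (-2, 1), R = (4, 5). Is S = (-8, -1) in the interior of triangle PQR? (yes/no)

Barycentric coordinates of S: (-6/17, 42/17, -19/17).
The three coordinates are negative, positive, negative; a point is interior exactly when all three are positive.

no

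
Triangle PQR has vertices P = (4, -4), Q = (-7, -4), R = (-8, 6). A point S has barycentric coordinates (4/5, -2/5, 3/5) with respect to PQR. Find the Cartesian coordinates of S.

(6/5, 2)

S = (4/5)·P + (-2/5)·Q + (3/5)·R.
x-coordinate: (4/5)·4 + (-2/5)·(-7) + (3/5)·(-8) = 6/5.
y-coordinate: (4/5)·(-4) + (-2/5)·(-4) + (3/5)·6 = 2.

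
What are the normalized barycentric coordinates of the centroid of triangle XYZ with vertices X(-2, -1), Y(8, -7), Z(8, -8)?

The centroid is the average of the vertices, so each weight is 1/3.

(1/3, 1/3, 1/3)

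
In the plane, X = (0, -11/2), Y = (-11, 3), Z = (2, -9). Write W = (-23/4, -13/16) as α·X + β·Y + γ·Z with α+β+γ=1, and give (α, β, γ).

Signed area of the reference triangle: [XYZ] = ½·(0·(3−(-9)) + (-11)·(-9−(-11/2)) + 2·(-11/2−3)) = ½·(0 + 77/2 − 17) = 43/4.
[WYZ] = ½·((-23/4)·(3−(-9)) + (-11)·(-9−(-13/16)) + 2·(-13/16−3)) = ½·(-69 + 1441/16 − 61/8) = 215/32, so the X-coordinate is (215/32)/(43/4) = 5/8.
[XWZ] = ½·(0·(-13/16−(-9)) + (-23/4)·(-9−(-11/2)) + 2·(-11/2−(-13/16))) = ½·(0 + 161/8 − 75/8) = 43/8, so the Y-coordinate is 1/2.
[XYW] = ½·(0·(3−(-13/16)) + (-11)·(-13/16−(-11/2)) + (-23/4)·(-11/2−3)) = ½·(0 − 825/16 + 391/8) = -43/32, so the Z-coordinate is -1/8.

(5/8, 1/2, -1/8)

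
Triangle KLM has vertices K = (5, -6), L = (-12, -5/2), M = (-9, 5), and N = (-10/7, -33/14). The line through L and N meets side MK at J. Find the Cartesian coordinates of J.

(1/3, -7/3)

Barycentric coordinates of N with respect to KLM: (4/7, 1/7, 2/7).
On side MK the L-coordinate is zero; dropping N's L-weight 1/7 and renormalizing the remaining 2/7 : 4/7 gives weights 1/3, 2/3 on M, K.
J = (1/3)·(-9, 5) + (2/3)·(5, -6) = (1/3, -7/3).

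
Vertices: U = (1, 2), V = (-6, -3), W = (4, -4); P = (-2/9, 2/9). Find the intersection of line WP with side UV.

Barycentric coordinates of P with respect to UVW: (2/3, 2/9, 1/9).
On side UV the W-coordinate is zero; dropping P's W-weight 1/9 and renormalizing the remaining 2/3 : 2/9 gives weights 3/4, 1/4 on U, V.
Q = (3/4)·(1, 2) + (1/4)·(-6, -3) = (-3/4, 3/4).

(-3/4, 3/4)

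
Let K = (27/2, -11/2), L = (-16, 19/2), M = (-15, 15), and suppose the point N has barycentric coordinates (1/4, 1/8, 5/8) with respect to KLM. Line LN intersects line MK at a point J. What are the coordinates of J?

(-48/7, 64/7)

Line LN meets MK where the L-coordinate vanishes; zeroing N's L-weight and renormalizing leaves M, K-weights 5/8 : 1/4 → (5/7, 2/7).
So J = (5/7)·M + (2/7)·K = (-48/7, 64/7).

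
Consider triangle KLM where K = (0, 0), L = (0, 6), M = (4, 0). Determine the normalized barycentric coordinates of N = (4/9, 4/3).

(2/3, 2/9, 1/9)

Signed area of the reference triangle: [KLM] = ½·(0·(6−0) + 0·(0−0) + 4·(0−6)) = ½·(0 + 0 − 24) = -12.
[NLM] = ½·((4/9)·(6−0) + 0·(0−(4/3)) + 4·(4/3−6)) = ½·(8/3 + 0 − 56/3) = -8, so the K-coordinate is (-8)/(-12) = 2/3.
[KNM] = ½·(0·(4/3−0) + (4/9)·(0−0) + 4·(0−(4/3))) = ½·(0 + 0 − 16/3) = -8/3, so the L-coordinate is 2/9.
[KLN] = ½·(0·(6−(4/3)) + 0·(4/3−0) + (4/9)·(0−6)) = ½·(0 + 0 − 8/3) = -4/3, so the M-coordinate is 1/9.
Check: 2/3 + 2/9 + 1/9 = 1.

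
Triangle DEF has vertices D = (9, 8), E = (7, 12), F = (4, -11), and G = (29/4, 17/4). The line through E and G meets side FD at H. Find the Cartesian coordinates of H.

(22/3, 5/3)

Barycentric coordinates of G with respect to DEF: (1/2, 1/4, 1/4).
On side FD the E-coordinate is zero; dropping G's E-weight 1/4 and renormalizing the remaining 1/4 : 1/2 gives weights 1/3, 2/3 on F, D.
H = (1/3)·(4, -11) + (2/3)·(9, 8) = (22/3, 5/3).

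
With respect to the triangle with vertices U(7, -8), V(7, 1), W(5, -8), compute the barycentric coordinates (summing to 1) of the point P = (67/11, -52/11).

Signed area of the reference triangle: [UVW] = ½·(7·(1−(-8)) + 7·(-8−(-8)) + 5·(-8−1)) = ½·(63 + 0 − 45) = 9.
[PVW] = ½·((67/11)·(1−(-8)) + 7·(-8−(-52/11)) + 5·(-52/11−1)) = ½·(603/11 − 252/11 − 315/11) = 18/11, so the U-coordinate is (18/11)/9 = 2/11.
[UPW] = ½·(7·(-52/11−(-8)) + (67/11)·(-8−(-8)) + 5·(-8−(-52/11))) = ½·(252/11 + 0 − 180/11) = 36/11, so the V-coordinate is 4/11.
[UVP] = ½·(7·(1−(-52/11)) + 7·(-52/11−(-8)) + (67/11)·(-8−1)) = ½·(441/11 + 252/11 − 603/11) = 45/11, so the W-coordinate is 5/11.

(2/11, 4/11, 5/11)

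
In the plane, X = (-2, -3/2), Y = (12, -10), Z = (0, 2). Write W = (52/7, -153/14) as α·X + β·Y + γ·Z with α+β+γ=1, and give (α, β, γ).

Signed area of the reference triangle: [XYZ] = ½·((-2)·(-10−2) + 12·(2−(-3/2)) + 0·(-3/2−(-10))) = ½·(24 + 42 + 0) = 33.
[WYZ] = ½·((52/7)·(-10−2) + 12·(2−(-153/14)) + 0·(-153/14−(-10))) = ½·(-624/7 + 1086/7 + 0) = 33, so the X-coordinate is 33/33 = 1.
[XWZ] = ½·((-2)·(-153/14−2) + (52/7)·(2−(-3/2)) + 0·(-3/2−(-153/14))) = ½·(181/7 + 26 + 0) = 363/14, so the Y-coordinate is 11/14.
[XYW] = ½·((-2)·(-10−(-153/14)) + 12·(-153/14−(-3/2)) + (52/7)·(-3/2−(-10))) = ½·(-13/7 − 792/7 + 442/7) = -363/14, so the Z-coordinate is -11/14.
Check: 1 + 11/14 − 11/14 = 1.

(1, 11/14, -11/14)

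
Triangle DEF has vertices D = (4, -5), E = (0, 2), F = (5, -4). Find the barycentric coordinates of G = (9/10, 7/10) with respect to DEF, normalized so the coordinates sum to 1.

(1/10, 4/5, 1/10)

Signed area of the reference triangle: [DEF] = ½·(4·(2−(-4)) + 0·(-4−(-5)) + 5·(-5−2)) = ½·(24 + 0 − 35) = -11/2.
[GEF] = ½·((9/10)·(2−(-4)) + 0·(-4−(7/10)) + 5·(7/10−2)) = ½·(27/5 + 0 − 13/2) = -11/20, so the D-coordinate is (-11/20)/(-11/2) = 1/10.
[DGF] = ½·(4·(7/10−(-4)) + (9/10)·(-4−(-5)) + 5·(-5−(7/10))) = ½·(94/5 + 9/10 − 57/2) = -22/5, so the E-coordinate is 4/5.
[DEG] = ½·(4·(2−(7/10)) + 0·(7/10−(-5)) + (9/10)·(-5−2)) = ½·(26/5 + 0 − 63/10) = -11/20, so the F-coordinate is 1/10.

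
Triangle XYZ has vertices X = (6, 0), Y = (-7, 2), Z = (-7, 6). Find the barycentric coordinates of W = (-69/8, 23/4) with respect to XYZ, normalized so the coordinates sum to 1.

(-1/8, 1/4, 7/8)

Signed area of the reference triangle: [XYZ] = ½·(6·(2−6) + (-7)·(6−0) + (-7)·(0−2)) = ½·(-24 − 42 + 14) = -26.
[WYZ] = ½·((-69/8)·(2−6) + (-7)·(6−(23/4)) + (-7)·(23/4−2)) = ½·(69/2 − 7/4 − 105/4) = 13/4, so the X-coordinate is (13/4)/(-26) = -1/8.
[XWZ] = ½·(6·(23/4−6) + (-69/8)·(6−0) + (-7)·(0−(23/4))) = ½·(-3/2 − 207/4 + 161/4) = -13/2, so the Y-coordinate is 1/4.
[XYW] = ½·(6·(2−(23/4)) + (-7)·(23/4−0) + (-69/8)·(0−2)) = ½·(-45/2 − 161/4 + 69/4) = -91/4, so the Z-coordinate is 7/8.
Check: -1/8 + 1/4 + 7/8 = 1.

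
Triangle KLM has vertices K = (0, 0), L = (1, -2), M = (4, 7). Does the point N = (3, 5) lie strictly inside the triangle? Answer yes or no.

yes

Barycentric coordinates of N: (1/5, 1/15, 11/15).
The three coordinates are positive, positive, positive; a point is interior exactly when all three are positive.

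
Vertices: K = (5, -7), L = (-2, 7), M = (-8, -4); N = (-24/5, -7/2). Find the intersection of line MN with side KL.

(8/3, -7/3)

Barycentric coordinates of N with respect to KLM: (1/5, 1/10, 7/10).
On side KL the M-coordinate is zero; dropping N's M-weight 7/10 and renormalizing the remaining 1/5 : 1/10 gives weights 2/3, 1/3 on K, L.
J = (2/3)·(5, -7) + (1/3)·(-2, 7) = (8/3, -7/3).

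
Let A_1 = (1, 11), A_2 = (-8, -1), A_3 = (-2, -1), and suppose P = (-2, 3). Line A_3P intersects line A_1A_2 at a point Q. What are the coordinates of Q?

(-2, 7)

Barycentric coordinates of P with respect to A_1A_2A_3: (1/3, 1/6, 1/2).
On side A_1A_2 the A_3-coordinate is zero; dropping P's A_3-weight 1/2 and renormalizing the remaining 1/3 : 1/6 gives weights 2/3, 1/3 on A_1, A_2.
Q = (2/3)·(1, 11) + (1/3)·(-8, -1) = (-2, 7).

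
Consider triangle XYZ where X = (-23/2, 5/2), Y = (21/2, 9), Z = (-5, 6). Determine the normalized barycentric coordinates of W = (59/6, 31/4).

Signed area of the reference triangle: [XYZ] = ½·((-23/2)·(9−6) + (21/2)·(6−(5/2)) + (-5)·(5/2−9)) = ½·(-69/2 + 147/4 + 65/2) = 139/8.
[WYZ] = ½·((59/6)·(9−6) + (21/2)·(6−(31/4)) + (-5)·(31/4−9)) = ½·(59/2 − 147/8 + 25/4) = 139/16, so the X-coordinate is (139/16)/(139/8) = 1/2.
[XWZ] = ½·((-23/2)·(31/4−6) + (59/6)·(6−(5/2)) + (-5)·(5/2−(31/4))) = ½·(-161/8 + 413/12 + 105/4) = 973/48, so the Y-coordinate is 7/6.
[XYW] = ½·((-23/2)·(9−(31/4)) + (21/2)·(31/4−(5/2)) + (59/6)·(5/2−9)) = ½·(-115/8 + 441/8 − 767/12) = -139/12, so the Z-coordinate is -2/3.
Check: 1/2 + 7/6 − 2/3 = 1.

(1/2, 7/6, -2/3)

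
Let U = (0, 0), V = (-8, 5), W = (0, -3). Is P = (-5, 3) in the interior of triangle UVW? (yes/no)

Barycentric coordinates of P: (1/3, 5/8, 1/24).
The three coordinates are positive, positive, positive; a point is interior exactly when all three are positive.

yes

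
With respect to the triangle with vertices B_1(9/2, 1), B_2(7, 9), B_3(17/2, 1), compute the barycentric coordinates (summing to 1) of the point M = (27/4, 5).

(1/4, 1/2, 1/4)

Signed area of the reference triangle: [B_1B_2B_3] = ½·((9/2)·(9−1) + 7·(1−1) + (17/2)·(1−9)) = ½·(36 + 0 − 68) = -16.
[MB_2B_3] = ½·((27/4)·(9−1) + 7·(1−5) + (17/2)·(5−9)) = ½·(54 − 28 − 34) = -4, so the B_1-coordinate is (-4)/(-16) = 1/4.
[B_1MB_3] = ½·((9/2)·(5−1) + (27/4)·(1−1) + (17/2)·(1−5)) = ½·(18 + 0 − 34) = -8, so the B_2-coordinate is 1/2.
[B_1B_2M] = ½·((9/2)·(9−5) + 7·(5−1) + (27/4)·(1−9)) = ½·(18 + 28 − 54) = -4, so the B_3-coordinate is 1/4.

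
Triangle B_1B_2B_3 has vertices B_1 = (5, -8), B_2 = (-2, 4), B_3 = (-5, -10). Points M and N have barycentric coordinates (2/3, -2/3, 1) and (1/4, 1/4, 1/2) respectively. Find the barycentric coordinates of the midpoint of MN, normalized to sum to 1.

Since both coordinate triples sum to 1, the midpoint's barycentrics are the componentwise average.
(2/3+1/4)/2 = 11/24; similarly -5/24 and 3/4.

(11/24, -5/24, 3/4)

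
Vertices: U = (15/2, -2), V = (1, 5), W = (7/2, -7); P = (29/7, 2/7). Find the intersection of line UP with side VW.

(13/8, 2)

Barycentric coordinates of P with respect to UVW: (3/7, 3/7, 1/7).
On side VW the U-coordinate is zero; dropping P's U-weight 3/7 and renormalizing the remaining 3/7 : 1/7 gives weights 3/4, 1/4 on V, W.
Q = (3/4)·(1, 5) + (1/4)·(7/2, -7) = (13/8, 2).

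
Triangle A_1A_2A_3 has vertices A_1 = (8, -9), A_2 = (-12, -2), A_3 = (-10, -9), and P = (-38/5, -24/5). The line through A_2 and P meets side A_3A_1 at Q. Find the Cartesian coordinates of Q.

Barycentric coordinates of P with respect to A_1A_2A_3: (1/5, 3/5, 1/5).
On side A_3A_1 the A_2-coordinate is zero; dropping P's A_2-weight 3/5 and renormalizing the remaining 1/5 : 1/5 gives weights 1/2, 1/2 on A_3, A_1.
Q = (1/2)·(-10, -9) + (1/2)·(8, -9) = (-1, -9).

(-1, -9)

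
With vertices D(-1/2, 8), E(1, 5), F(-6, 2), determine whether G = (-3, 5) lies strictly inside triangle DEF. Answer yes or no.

yes

Barycentric coordinates of G: (8/17, 1/17, 8/17).
The three coordinates are positive, positive, positive; a point is interior exactly when all three are positive.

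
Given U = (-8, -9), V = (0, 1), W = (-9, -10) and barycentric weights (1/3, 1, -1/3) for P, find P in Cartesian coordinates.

(1/3, 4/3)

P = (1/3)·U + 1·V + (-1/3)·W.
x-coordinate: (1/3)·(-8) + 1·0 + (-1/3)·(-9) = 1/3.
y-coordinate: (1/3)·(-9) + 1·1 + (-1/3)·(-10) = 4/3.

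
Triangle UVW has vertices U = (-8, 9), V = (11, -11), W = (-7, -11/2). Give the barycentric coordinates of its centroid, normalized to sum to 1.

The centroid is the average of the vertices, so each weight is 1/3.

(1/3, 1/3, 1/3)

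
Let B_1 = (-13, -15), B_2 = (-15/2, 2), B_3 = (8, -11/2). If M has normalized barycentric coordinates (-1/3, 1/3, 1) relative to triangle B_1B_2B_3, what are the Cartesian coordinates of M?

(59/6, 1/6)

M = (-1/3)·B_1 + (1/3)·B_2 + 1·B_3.
x-coordinate: (-1/3)·(-13) + (1/3)·(-15/2) + 1·8 = 59/6.
y-coordinate: (-1/3)·(-15) + (1/3)·2 + 1·(-11/2) = 1/6.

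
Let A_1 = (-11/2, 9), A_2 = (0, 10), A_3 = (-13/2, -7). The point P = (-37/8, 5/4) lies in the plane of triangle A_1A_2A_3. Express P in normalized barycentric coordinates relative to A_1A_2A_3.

(1/4, 1/4, 1/2)

Signed area of the reference triangle: [A_1A_2A_3] = ½·((-11/2)·(10−(-7)) + 0·(-7−9) + (-13/2)·(9−10)) = ½·(-187/2 + 0 + 13/2) = -87/2.
[PA_2A_3] = ½·((-37/8)·(10−(-7)) + 0·(-7−(5/4)) + (-13/2)·(5/4−10)) = ½·(-629/8 + 0 + 455/8) = -87/8, so the A_1-coordinate is (-87/8)/(-87/2) = 1/4.
[A_1PA_3] = ½·((-11/2)·(5/4−(-7)) + (-37/8)·(-7−9) + (-13/2)·(9−(5/4))) = ½·(-363/8 + 74 − 403/8) = -87/8, so the A_2-coordinate is 1/4.
[A_1A_2P] = ½·((-11/2)·(10−(5/4)) + 0·(5/4−9) + (-37/8)·(9−10)) = ½·(-385/8 + 0 + 37/8) = -87/4, so the A_3-coordinate is 1/2.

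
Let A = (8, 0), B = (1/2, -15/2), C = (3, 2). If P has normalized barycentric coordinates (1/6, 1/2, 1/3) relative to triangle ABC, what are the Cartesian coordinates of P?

P = (1/6)·A + (1/2)·B + (1/3)·C.
x-coordinate: (1/6)·8 + (1/2)·(1/2) + (1/3)·3 = 31/12.
y-coordinate: (1/6)·0 + (1/2)·(-15/2) + (1/3)·2 = -37/12.

(31/12, -37/12)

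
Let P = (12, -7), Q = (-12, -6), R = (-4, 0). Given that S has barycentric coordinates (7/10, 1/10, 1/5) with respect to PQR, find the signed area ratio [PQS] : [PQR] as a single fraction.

1/5

The signed ratio [PQS]/[PQR] equals the barycentric coordinate of S at vertex R, which is 1/5.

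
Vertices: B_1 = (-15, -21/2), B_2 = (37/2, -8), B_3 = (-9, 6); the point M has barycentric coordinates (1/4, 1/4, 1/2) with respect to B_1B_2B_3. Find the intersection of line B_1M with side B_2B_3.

Line B_1M meets B_2B_3 where the B_1-coordinate vanishes; zeroing M's B_1-weight and renormalizing leaves B_2, B_3-weights 1/4 : 1/2 → (1/3, 2/3).
So N = (1/3)·B_2 + (2/3)·B_3 = (1/6, 4/3).

(1/6, 4/3)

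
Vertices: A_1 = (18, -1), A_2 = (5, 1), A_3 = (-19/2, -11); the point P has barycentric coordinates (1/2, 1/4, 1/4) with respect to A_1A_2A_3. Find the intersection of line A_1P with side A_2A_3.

Line A_1P meets A_2A_3 where the A_1-coordinate vanishes; zeroing P's A_1-weight and renormalizing leaves A_2, A_3-weights 1/4 : 1/4 → (1/2, 1/2).
So Q = (1/2)·A_2 + (1/2)·A_3 = (-9/4, -5).

(-9/4, -5)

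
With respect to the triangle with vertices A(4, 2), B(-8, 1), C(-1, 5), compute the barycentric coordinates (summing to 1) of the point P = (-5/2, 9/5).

Signed area of the reference triangle: [ABC] = ½·(4·(1−5) + (-8)·(5−2) + (-1)·(2−1)) = ½·(-16 − 24 − 1) = -41/2.
[PBC] = ½·((-5/2)·(1−5) + (-8)·(5−(9/5)) + (-1)·(9/5−1)) = ½·(10 − 128/5 − 4/5) = -41/5, so the A-coordinate is (-41/5)/(-41/2) = 2/5.
[APC] = ½·(4·(9/5−5) + (-5/2)·(5−2) + (-1)·(2−(9/5))) = ½·(-64/5 − 15/2 − 1/5) = -41/4, so the B-coordinate is 1/2.
[ABP] = ½·(4·(1−(9/5)) + (-8)·(9/5−2) + (-5/2)·(2−1)) = ½·(-16/5 + 8/5 − 5/2) = -41/20, so the C-coordinate is 1/10.
Check: 2/5 + 1/2 + 1/10 = 1.

(2/5, 1/2, 1/10)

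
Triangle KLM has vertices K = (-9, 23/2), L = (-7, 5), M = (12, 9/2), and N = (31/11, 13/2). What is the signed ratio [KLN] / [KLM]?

6/11

[KLM] = ½·((-9)·(5−(9/2)) + (-7)·(9/2−(23/2)) + 12·(23/2−5)) = ½·(-9/2 + 49 + 78) = 245/4.
[KLN] = ½·((-9)·(5−(13/2)) + (-7)·(13/2−(23/2)) + (31/11)·(23/2−5)) = ½·(27/2 + 35 + 403/22) = 735/22, so the ratio is (735/22)/(245/4) = 6/11.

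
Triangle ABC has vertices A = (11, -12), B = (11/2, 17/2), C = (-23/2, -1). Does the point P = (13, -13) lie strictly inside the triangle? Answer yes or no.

Barycentric coordinates of P: (1747/1603, -2/1603, -142/1603).
The three coordinates are positive, negative, negative; a point is interior exactly when all three are positive.

no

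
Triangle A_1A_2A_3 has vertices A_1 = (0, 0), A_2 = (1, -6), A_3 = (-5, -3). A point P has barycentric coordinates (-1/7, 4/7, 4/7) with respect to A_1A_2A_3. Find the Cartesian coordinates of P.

P = (-1/7)·A_1 + (4/7)·A_2 + (4/7)·A_3.
x-coordinate: (-1/7)·0 + (4/7)·1 + (4/7)·(-5) = -16/7.
y-coordinate: (-1/7)·0 + (4/7)·(-6) + (4/7)·(-3) = -36/7.

(-16/7, -36/7)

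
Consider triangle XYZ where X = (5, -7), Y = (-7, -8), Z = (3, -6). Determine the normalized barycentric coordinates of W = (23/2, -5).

Signed area of the reference triangle: [XYZ] = ½·(5·(-8−(-6)) + (-7)·(-6−(-7)) + 3·(-7−(-8))) = ½·(-10 − 7 + 3) = -7.
[WYZ] = ½·((23/2)·(-8−(-6)) + (-7)·(-6−(-5)) + 3·(-5−(-8))) = ½·(-23 + 7 + 9) = -7/2, so the X-coordinate is (-7/2)/(-7) = 1/2.
[XWZ] = ½·(5·(-5−(-6)) + (23/2)·(-6−(-7)) + 3·(-7−(-5))) = ½·(5 + 23/2 − 6) = 21/4, so the Y-coordinate is -3/4.
[XYW] = ½·(5·(-8−(-5)) + (-7)·(-5−(-7)) + (23/2)·(-7−(-8))) = ½·(-15 − 14 + 23/2) = -35/4, so the Z-coordinate is 5/4.
Check: 1/2 − 3/4 + 5/4 = 1.

(1/2, -3/4, 5/4)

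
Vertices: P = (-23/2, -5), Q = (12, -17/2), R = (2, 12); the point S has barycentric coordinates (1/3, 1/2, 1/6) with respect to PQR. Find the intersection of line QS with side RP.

(-7, 2/3)

Line QS meets RP where the Q-coordinate vanishes; zeroing S's Q-weight and renormalizing leaves R, P-weights 1/6 : 1/3 → (1/3, 2/3).
So T = (1/3)·R + (2/3)·P = (-7, 2/3).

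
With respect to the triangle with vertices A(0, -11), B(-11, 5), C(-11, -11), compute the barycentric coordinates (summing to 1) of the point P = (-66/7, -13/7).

(1/7, 4/7, 2/7)

Signed area of the reference triangle: [ABC] = ½·(0·(5−(-11)) + (-11)·(-11−(-11)) + (-11)·(-11−5)) = ½·(0 + 0 + 176) = 88.
[PBC] = ½·((-66/7)·(5−(-11)) + (-11)·(-11−(-13/7)) + (-11)·(-13/7−5)) = ½·(-1056/7 + 704/7 + 528/7) = 88/7, so the A-coordinate is (88/7)/88 = 1/7.
[APC] = ½·(0·(-13/7−(-11)) + (-66/7)·(-11−(-11)) + (-11)·(-11−(-13/7))) = ½·(0 + 0 + 704/7) = 352/7, so the B-coordinate is 4/7.
[ABP] = ½·(0·(5−(-13/7)) + (-11)·(-13/7−(-11)) + (-66/7)·(-11−5)) = ½·(0 − 704/7 + 1056/7) = 176/7, so the C-coordinate is 2/7.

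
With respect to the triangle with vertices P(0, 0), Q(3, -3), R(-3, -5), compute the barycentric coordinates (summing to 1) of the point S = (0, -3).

(1/4, 3/8, 3/8)

Signed area of the reference triangle: [PQR] = ½·(0·(-3−(-5)) + 3·(-5−0) + (-3)·(0−(-3))) = ½·(0 − 15 − 9) = -12.
[SQR] = ½·(0·(-3−(-5)) + 3·(-5−(-3)) + (-3)·(-3−(-3))) = ½·(0 − 6 + 0) = -3, so the P-coordinate is (-3)/(-12) = 1/4.
[PSR] = ½·(0·(-3−(-5)) + 0·(-5−0) + (-3)·(0−(-3))) = ½·(0 + 0 − 9) = -9/2, so the Q-coordinate is 3/8.
[PQS] = ½·(0·(-3−(-3)) + 3·(-3−0) + 0·(0−(-3))) = ½·(0 − 9 + 0) = -9/2, so the R-coordinate is 3/8.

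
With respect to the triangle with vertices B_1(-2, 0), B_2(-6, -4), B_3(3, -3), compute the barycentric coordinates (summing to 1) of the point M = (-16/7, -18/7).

(2/7, 3/7, 2/7)

Signed area of the reference triangle: [B_1B_2B_3] = ½·((-2)·(-4−(-3)) + (-6)·(-3−0) + 3·(0−(-4))) = ½·(2 + 18 + 12) = 16.
[MB_2B_3] = ½·((-16/7)·(-4−(-3)) + (-6)·(-3−(-18/7)) + 3·(-18/7−(-4))) = ½·(16/7 + 18/7 + 30/7) = 32/7, so the B_1-coordinate is (32/7)/16 = 2/7.
[B_1MB_3] = ½·((-2)·(-18/7−(-3)) + (-16/7)·(-3−0) + 3·(0−(-18/7))) = ½·(-6/7 + 48/7 + 54/7) = 48/7, so the B_2-coordinate is 3/7.
[B_1B_2M] = ½·((-2)·(-4−(-18/7)) + (-6)·(-18/7−0) + (-16/7)·(0−(-4))) = ½·(20/7 + 108/7 − 64/7) = 32/7, so the B_3-coordinate is 2/7.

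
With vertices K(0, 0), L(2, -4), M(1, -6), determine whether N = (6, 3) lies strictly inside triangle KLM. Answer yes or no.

no

Barycentric coordinates of N: (-1/8, 39/8, -15/4).
The three coordinates are negative, positive, negative; a point is interior exactly when all three are positive.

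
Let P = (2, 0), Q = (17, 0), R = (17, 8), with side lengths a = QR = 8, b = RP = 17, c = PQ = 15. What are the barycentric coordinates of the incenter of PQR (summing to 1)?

The incenter has barycentric coordinates proportional to the opposite side lengths: (8 : 17 : 15).
Normalizing by 8+17+15 = 40 gives (1/5, 17/40, 3/8).

(1/5, 17/40, 3/8)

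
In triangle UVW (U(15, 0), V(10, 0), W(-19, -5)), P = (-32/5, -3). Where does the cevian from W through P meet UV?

Barycentric coordinates of P with respect to UVW: (1/5, 1/5, 3/5).
On side UV the W-coordinate is zero; dropping P's W-weight 3/5 and renormalizing the remaining 1/5 : 1/5 gives weights 1/2, 1/2 on U, V.
Q = (1/2)·(15, 0) + (1/2)·(10, 0) = (25/2, 0).

(25/2, 0)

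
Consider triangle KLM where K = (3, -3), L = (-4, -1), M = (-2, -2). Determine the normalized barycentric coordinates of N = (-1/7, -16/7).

Signed area of the reference triangle: [KLM] = ½·(3·(-1−(-2)) + (-4)·(-2−(-3)) + (-2)·(-3−(-1))) = ½·(3 − 4 + 4) = 3/2.
[NLM] = ½·((-1/7)·(-1−(-2)) + (-4)·(-2−(-16/7)) + (-2)·(-16/7−(-1))) = ½·(-1/7 − 8/7 + 18/7) = 9/14, so the K-coordinate is (9/14)/(3/2) = 3/7.
[KNM] = ½·(3·(-16/7−(-2)) + (-1/7)·(-2−(-3)) + (-2)·(-3−(-16/7))) = ½·(-6/7 − 1/7 + 10/7) = 3/14, so the L-coordinate is 1/7.
[KLN] = ½·(3·(-1−(-16/7)) + (-4)·(-16/7−(-3)) + (-1/7)·(-3−(-1))) = ½·(27/7 − 20/7 + 2/7) = 9/14, so the M-coordinate is 3/7.

(3/7, 1/7, 3/7)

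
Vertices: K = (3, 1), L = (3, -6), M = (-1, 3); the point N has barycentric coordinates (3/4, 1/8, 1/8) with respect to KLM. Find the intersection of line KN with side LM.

Line KN meets LM where the K-coordinate vanishes; zeroing N's K-weight and renormalizing leaves L, M-weights 1/8 : 1/8 → (1/2, 1/2).
So J = (1/2)·L + (1/2)·M = (1, -3/2).

(1, -3/2)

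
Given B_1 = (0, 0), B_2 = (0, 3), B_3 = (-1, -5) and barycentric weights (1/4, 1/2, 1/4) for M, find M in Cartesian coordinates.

(-1/4, 1/4)

M = (1/4)·B_1 + (1/2)·B_2 + (1/4)·B_3.
x-coordinate: (1/4)·0 + (1/2)·0 + (1/4)·(-1) = -1/4.
y-coordinate: (1/4)·0 + (1/2)·3 + (1/4)·(-5) = 1/4.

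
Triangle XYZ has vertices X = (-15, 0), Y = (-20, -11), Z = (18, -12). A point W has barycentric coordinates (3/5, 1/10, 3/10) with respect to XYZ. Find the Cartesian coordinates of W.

W = (3/5)·X + (1/10)·Y + (3/10)·Z.
x-coordinate: (3/5)·(-15) + (1/10)·(-20) + (3/10)·18 = -28/5.
y-coordinate: (3/5)·0 + (1/10)·(-11) + (3/10)·(-12) = -47/10.

(-28/5, -47/10)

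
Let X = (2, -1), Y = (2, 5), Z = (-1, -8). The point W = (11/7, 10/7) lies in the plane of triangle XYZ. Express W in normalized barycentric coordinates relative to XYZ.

(2/7, 4/7, 1/7)

Signed area of the reference triangle: [XYZ] = ½·(2·(5−(-8)) + 2·(-8−(-1)) + (-1)·(-1−5)) = ½·(26 − 14 + 6) = 9.
[WYZ] = ½·((11/7)·(5−(-8)) + 2·(-8−(10/7)) + (-1)·(10/7−5)) = ½·(143/7 − 132/7 + 25/7) = 18/7, so the X-coordinate is (18/7)/9 = 2/7.
[XWZ] = ½·(2·(10/7−(-8)) + (11/7)·(-8−(-1)) + (-1)·(-1−(10/7))) = ½·(132/7 − 11 + 17/7) = 36/7, so the Y-coordinate is 4/7.
[XYW] = ½·(2·(5−(10/7)) + 2·(10/7−(-1)) + (11/7)·(-1−5)) = ½·(50/7 + 34/7 − 66/7) = 9/7, so the Z-coordinate is 1/7.
Check: 2/7 + 4/7 + 1/7 = 1.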